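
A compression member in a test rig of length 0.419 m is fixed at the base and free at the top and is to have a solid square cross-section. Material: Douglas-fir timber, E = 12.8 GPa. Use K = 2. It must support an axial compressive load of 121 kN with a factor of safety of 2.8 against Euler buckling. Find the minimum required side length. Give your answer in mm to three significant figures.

Required P_cr = n·P = 2.8 × 121 = 338.8 kN
L_e = K·L = 2 × 0.419 = 0.8380 m
Required I = P_cr·L_e²/(π²E) = 3.388×10^5 × 0.8380² / (π² × 1.28×10^10) = 1.883×10^-6 m⁴
I_req = 1.883×10^6 mm⁴
Solid square: I = a⁴/12  ⇒  a = (12I)^(1/4) = (12×1.883×10^6)^(1/4) = 68.9 mm

a ≈ 68.9 mm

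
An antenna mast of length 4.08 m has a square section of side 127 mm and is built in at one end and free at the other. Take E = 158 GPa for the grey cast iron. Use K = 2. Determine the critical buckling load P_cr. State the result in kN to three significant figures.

P_cr ≈ 508 kN

I = a⁴/12 = 127⁴/12 = 2.168×10^7 mm⁴
I = 2.168×10^7 mm⁴ = 2.168×10^-5 m⁴
Effective length L_e = K·L = 2 × 4.08 = 8.160 m
P_cr = π²EI / L_e² = π² × 158×10⁹ × 2.168×10^-5 / 8.160² = 5.077×10^5 N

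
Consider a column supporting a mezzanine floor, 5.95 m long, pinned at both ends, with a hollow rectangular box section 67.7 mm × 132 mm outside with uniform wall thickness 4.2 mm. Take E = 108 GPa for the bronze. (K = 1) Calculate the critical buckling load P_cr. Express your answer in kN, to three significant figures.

P_cr ≈ 38.1 kN

Inner dimensions: h_i = 132 − 2×4.2 = 123.6 mm, b_i = 67.7 − 2×4.2 = 59.30 mm
Weak-axis I_min = (h_o·b_o³ − h_i·b_i³)/12 with b_o = 67.7, b_i = 59.30 mm (shorter outer/inner sides).
I_min = (132×67.7³ − 123.6×59.30³)/12 = 1.265×10^6 mm⁴
I = 1.265×10^6 mm⁴ = 1.265×10^-6 m⁴
Effective length L_e = K·L = 1 × 5.95 = 5.950 m
P_cr = π²EI / L_e² = π² × 108×10⁹ × 1.265×10^-6 / 5.950² = 3.810×10^4 N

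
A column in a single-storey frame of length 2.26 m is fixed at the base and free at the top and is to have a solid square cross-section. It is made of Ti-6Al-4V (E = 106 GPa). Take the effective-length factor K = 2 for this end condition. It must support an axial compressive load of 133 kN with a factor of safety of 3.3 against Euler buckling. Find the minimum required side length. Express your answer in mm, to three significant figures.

Required P_cr = n·P = 3.3 × 133 = 438.9 kN
L_e = K·L = 2 × 2.26 = 4.520 m
Required I = P_cr·L_e²/(π²E) = 4.389×10^5 × 4.520² / (π² × 1.06×10^11) = 8.571×10^-6 m⁴
I_req = 8.571×10^6 mm⁴
Solid square: I = a⁴/12  ⇒  a = (12I)^(1/4) = (12×8.571×10^6)^(1/4) = 101 mm

a ≈ 101 mm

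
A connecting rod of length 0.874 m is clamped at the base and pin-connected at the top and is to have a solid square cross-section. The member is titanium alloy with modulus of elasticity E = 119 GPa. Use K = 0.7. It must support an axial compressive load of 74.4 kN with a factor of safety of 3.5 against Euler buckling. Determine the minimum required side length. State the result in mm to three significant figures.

Required P_cr = n·P = 3.5 × 74.4 = 260.4 kN
L_e = K·L = 0.7 × 0.874 = 0.6118 m
Required I = P_cr·L_e²/(π²E) = 2.604×10^5 × 0.6118² / (π² × 1.19×10^11) = 8.299×10^-8 m⁴
I_req = 8.299×10^4 mm⁴
Solid square: I = a⁴/12  ⇒  a = (12I)^(1/4) = (12×8.299×10^4)^(1/4) = 31.6 mm

a ≈ 31.6 mm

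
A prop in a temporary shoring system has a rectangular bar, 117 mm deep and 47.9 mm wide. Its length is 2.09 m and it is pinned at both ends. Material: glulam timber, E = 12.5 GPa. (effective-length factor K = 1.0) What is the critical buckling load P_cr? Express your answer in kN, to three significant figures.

P_cr ≈ 30.3 kN

Buckling occurs about the weak axis: I_min = h·b³/12 with b = 47.9 mm (the shorter side).
I_min = 117×47.9³/12 = 1.072×10^6 mm⁴
I = 1.072×10^6 mm⁴ = 1.072×10^-6 m⁴
Effective length L_e = K·L = 1 × 2.09 = 2.090 m
P_cr = π²EI / L_e² = π² × 12.5×10⁹ × 1.072×10^-6 / 2.090² = 3.026×10^4 N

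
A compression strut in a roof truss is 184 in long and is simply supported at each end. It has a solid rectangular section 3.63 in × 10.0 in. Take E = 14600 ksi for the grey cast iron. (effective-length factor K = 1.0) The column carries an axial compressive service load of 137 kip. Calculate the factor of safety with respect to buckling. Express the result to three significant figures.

Buckling occurs about the weak axis: I_min = h·b³/12 with b = 3.63 in (the shorter side).
I_min = 10.0×3.63³/12 = 39.86 in⁴
Effective length L_e = K·L = 1 × 184 = 184.0 in
P_cr = π²EI / L_e² = π² × 14600×10³ × 39.86 / 184.0² = 1.697×10^5 lb
Factor of safety n = P_cr / P = 169.65 / 137 = 1.24

n ≈ 1.24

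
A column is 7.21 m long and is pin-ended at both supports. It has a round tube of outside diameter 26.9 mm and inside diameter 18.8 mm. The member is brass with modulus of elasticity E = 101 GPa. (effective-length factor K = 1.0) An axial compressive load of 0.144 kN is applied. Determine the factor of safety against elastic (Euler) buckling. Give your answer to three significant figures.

n ≈ 2.61

d_o = 26.9 mm, d_i = 18.8 mm
I = π(d_o⁴ − d_i⁴)/64 = π(26.9⁴ − 18.80⁴)/64 = 1.957×10^4 mm⁴
I = 1.957×10^4 mm⁴ = 1.957×10^-8 m⁴
Effective length L_e = K·L = 1 × 7.21 = 7.210 m
P_cr = π²EI / L_e² = π² × 101×10⁹ × 1.957×10^-8 / 7.210² = 375.3 N
Factor of safety n = P_cr / P = 0.37528 / 0.144 = 2.61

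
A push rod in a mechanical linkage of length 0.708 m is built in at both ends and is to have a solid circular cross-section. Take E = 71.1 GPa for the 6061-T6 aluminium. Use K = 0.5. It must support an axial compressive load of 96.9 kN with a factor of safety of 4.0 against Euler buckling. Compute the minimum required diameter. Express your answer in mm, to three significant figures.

d ≈ 34.5 mm

Required P_cr = n·P = 4.0 × 96.9 = 387.6 kN
L_e = K·L = 0.5 × 0.708 = 0.3540 m
Required I = P_cr·L_e²/(π²E) = 3.876×10^5 × 0.3540² / (π² × 7.11×10^10) = 6.922×10^-8 m⁴
I_req = 6.922×10^4 mm⁴
Solid circle: I = πd⁴/64  ⇒  d = (64I/π)^(1/4) = (64×6.922×10^4/π)^(1/4) = 34.5 mm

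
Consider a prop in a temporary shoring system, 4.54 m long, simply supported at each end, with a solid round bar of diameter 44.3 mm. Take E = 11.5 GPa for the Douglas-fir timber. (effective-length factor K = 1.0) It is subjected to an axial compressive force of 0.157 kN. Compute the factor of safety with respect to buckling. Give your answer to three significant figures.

I = πd⁴/64 = π×44.3⁴/64 = 1.891×10^5 mm⁴
I = 1.891×10^5 mm⁴ = 1.891×10^-7 m⁴
Effective length L_e = K·L = 1 × 4.54 = 4.540 m
P_cr = π²EI / L_e² = π² × 11.5×10⁹ × 1.891×10^-7 / 4.540² = 1.041×10^3 N
Factor of safety n = P_cr / P = 1.0410 / 0.157 = 6.63

n ≈ 6.63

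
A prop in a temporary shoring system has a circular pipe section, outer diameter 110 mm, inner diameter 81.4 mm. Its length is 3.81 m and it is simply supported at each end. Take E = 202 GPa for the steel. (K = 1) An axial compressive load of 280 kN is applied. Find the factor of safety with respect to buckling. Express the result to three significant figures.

n ≈ 2.47

d_o = 110 mm, d_i = 81.4 mm
I = π(d_o⁴ − d_i⁴)/64 = π(110⁴ − 81.40⁴)/64 = 5.032×10^6 mm⁴
I = 5.032×10^6 mm⁴ = 5.032×10^-6 m⁴
Effective length L_e = K·L = 1 × 3.81 = 3.810 m
P_cr = π²EI / L_e² = π² × 202×10⁹ × 5.032×10^-6 / 3.810² = 6.911×10^5 N
Factor of safety n = P_cr / P = 691.07 / 280 = 2.47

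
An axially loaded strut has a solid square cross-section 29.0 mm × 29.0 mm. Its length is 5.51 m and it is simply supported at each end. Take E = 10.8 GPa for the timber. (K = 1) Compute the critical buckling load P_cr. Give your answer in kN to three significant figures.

P_cr ≈ 0.207 kN

I = a⁴/12 = 29.0⁴/12 = 5.894×10^4 mm⁴
I = 5.894×10^4 mm⁴ = 5.894×10^-8 m⁴
Effective length L_e = K·L = 1 × 5.51 = 5.510 m
P_cr = π²EI / L_e² = π² × 10.8×10⁹ × 5.894×10^-8 / 5.510² = 206.9 N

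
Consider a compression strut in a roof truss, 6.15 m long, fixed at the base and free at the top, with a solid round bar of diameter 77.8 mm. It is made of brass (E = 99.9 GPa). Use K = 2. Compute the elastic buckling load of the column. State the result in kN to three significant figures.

P_cr ≈ 11.7 kN

I = πd⁴/64 = π×77.8⁴/64 = 1.798×10^6 mm⁴
I = 1.798×10^6 mm⁴ = 1.798×10^-6 m⁴
Effective length L_e = K·L = 2 × 6.15 = 12.30 m
P_cr = π²EI / L_e² = π² × 99.9×10⁹ × 1.798×10^-6 / 12.30² = 1.172×10^4 N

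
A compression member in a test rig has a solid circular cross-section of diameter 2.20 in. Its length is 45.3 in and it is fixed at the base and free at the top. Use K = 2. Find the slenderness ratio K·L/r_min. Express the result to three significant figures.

λ ≈ 165

I = πd⁴/64 = π×2.20⁴/64 = 1.150 in⁴
A = 3.801 in²;  r_min = √(I/A) = √(1.150/3.801) = 0.5500 in
L_e = K·L = 2 × 45.3 = 90.60 in
λ = L_e / r_min = 90.600 / 0.5500 = 165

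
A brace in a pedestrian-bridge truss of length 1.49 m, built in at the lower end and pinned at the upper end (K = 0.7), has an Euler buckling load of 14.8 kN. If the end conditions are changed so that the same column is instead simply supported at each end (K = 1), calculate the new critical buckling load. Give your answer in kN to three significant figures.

P_cr ≈ 7.25 kN

P_cr ∝ 1/K², so P_cr,new = P_cr,old × (K_old/K_new)² = 14.8 × (0.7/1)²
= 14.8 × 0.4900 = 7.25 kN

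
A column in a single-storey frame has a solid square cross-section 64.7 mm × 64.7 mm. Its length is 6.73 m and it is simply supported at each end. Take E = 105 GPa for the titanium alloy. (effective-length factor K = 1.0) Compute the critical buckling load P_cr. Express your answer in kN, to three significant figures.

P_cr ≈ 33.4 kN

I = a⁴/12 = 64.7⁴/12 = 1.460×10^6 mm⁴
I = 1.460×10^6 mm⁴ = 1.460×10^-6 m⁴
Effective length L_e = K·L = 1 × 6.73 = 6.730 m
P_cr = π²EI / L_e² = π² × 105×10⁹ × 1.460×10^-6 / 6.730² = 3.341×10^4 N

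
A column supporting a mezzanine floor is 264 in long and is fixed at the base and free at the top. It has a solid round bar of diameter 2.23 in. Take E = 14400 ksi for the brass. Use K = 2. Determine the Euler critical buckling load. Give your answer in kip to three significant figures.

P_cr ≈ 0.619 kip

I = πd⁴/64 = π×2.23⁴/64 = 1.214 in⁴
Effective length L_e = K·L = 2 × 264 = 528.0 in
P_cr = π²EI / L_e² = π² × 14400×10³ × 1.214 / 528.0² = 618.8 lb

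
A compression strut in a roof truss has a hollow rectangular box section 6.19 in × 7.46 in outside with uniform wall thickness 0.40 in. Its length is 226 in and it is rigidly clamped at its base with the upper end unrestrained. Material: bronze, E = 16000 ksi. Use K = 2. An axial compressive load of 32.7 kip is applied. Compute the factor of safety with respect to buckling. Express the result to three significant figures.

n ≈ 1.43

Inner dimensions: h_i = 7.46 − 2×0.40 = 6.660 in, b_i = 6.19 − 2×0.40 = 5.390 in
Weak-axis I_min = (h_o·b_o³ − h_i·b_i³)/12 with b_o = 6.19, b_i = 5.390 in (shorter outer/inner sides).
I_min = (7.46×6.19³ − 6.660×5.390³)/12 = 60.54 in⁴
Effective length L_e = K·L = 2 × 226 = 452.0 in
P_cr = π²EI / L_e² = π² × 16000×10³ × 60.54 / 452.0² = 4.679×10^4 lb
Factor of safety n = P_cr / P = 46.791 / 32.7 = 1.43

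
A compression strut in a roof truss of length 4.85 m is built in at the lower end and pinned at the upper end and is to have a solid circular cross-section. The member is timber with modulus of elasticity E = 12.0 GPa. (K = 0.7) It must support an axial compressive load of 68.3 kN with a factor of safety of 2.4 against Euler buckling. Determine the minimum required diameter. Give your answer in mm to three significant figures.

d ≈ 134 mm

Required P_cr = n·P = 2.4 × 68.3 = 163.9 kN
L_e = K·L = 0.7 × 4.85 = 3.395 m
Required I = P_cr·L_e²/(π²E) = 1.639×10^5 × 3.395² / (π² × 1.20×10^10) = 1.595×10^-5 m⁴
I_req = 1.595×10^7 mm⁴
Solid circle: I = πd⁴/64  ⇒  d = (64I/π)^(1/4) = (64×1.595×10^7/π)^(1/4) = 134 mm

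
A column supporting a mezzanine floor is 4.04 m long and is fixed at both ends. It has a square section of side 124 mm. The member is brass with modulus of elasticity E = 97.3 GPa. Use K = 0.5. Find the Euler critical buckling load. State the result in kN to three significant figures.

I = a⁴/12 = 124⁴/12 = 1.970×10^7 mm⁴
I = 1.970×10^7 mm⁴ = 1.970×10^-5 m⁴
Effective length L_e = K·L = 0.5 × 4.04 = 2.020 m
P_cr = π²EI / L_e² = π² × 97.3×10⁹ × 1.970×10^-5 / 2.020² = 4.637×10^6 N

P_cr ≈ 4640 kN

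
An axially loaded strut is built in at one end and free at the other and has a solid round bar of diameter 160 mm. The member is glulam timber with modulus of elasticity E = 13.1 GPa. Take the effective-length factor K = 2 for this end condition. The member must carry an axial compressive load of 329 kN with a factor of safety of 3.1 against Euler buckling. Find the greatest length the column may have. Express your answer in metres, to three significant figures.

L_max ≈ 1.01 m

I = πd⁴/64 = π×160⁴/64 = 3.217×10^7 mm⁴
I = 3.217×10^-5 m⁴
Required critical load P_cr = n·P = 3.1 × 329 = 1020 kN = 1.020×10^6 N
From P_cr = π²EI/(K·L)²:  L = (1/K)·√(π²EI/P_cr) = (1/2)·√(π²×1.31×10^10×3.217×10^-5/1.020×10^6)
L = 1.01 m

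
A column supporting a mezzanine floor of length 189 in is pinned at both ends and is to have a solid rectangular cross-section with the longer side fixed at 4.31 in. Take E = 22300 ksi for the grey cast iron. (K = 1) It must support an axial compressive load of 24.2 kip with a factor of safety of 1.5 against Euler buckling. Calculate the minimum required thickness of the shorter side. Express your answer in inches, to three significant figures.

Required P_cr = n·P = 1.5 × 24.2 = 36.30 kip
L_e = K·L = 1 × 189 = 189.0 in
Required I = P_cr·L_e²/(π²E) = 3.630×10^4 × 189.0² / (π² × 2.23×10^7) = 5.891 in⁴
Rectangle, weak axis: I_min = h·b³/12 with h = 4.31 in fixed  ⇒  b = (12I/h)^(1/3) = 2.54 in

b ≈ 2.54 in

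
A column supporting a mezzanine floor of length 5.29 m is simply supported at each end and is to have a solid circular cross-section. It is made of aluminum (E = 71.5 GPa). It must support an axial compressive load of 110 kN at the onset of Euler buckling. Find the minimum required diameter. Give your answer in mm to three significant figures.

L_e = K·L = 1 × 5.29 = 5.290 m
Required I = P_cr·L_e²/(π²E) = 1.100×10^5 × 5.290² / (π² × 7.15×10^10) = 4.362×10^-6 m⁴
I_req = 4.362×10^6 mm⁴
Solid circle: I = πd⁴/64  ⇒  d = (64I/π)^(1/4) = (64×4.362×10^6/π)^(1/4) = 97.1 mm

d ≈ 97.1 mm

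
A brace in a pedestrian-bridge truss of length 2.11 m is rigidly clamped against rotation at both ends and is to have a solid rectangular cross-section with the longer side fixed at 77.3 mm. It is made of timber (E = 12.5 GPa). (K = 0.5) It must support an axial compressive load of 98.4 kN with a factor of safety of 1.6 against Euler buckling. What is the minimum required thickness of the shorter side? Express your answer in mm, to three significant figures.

b ≈ 60.4 mm

Required P_cr = n·P = 1.6 × 98.4 = 157.4 kN
L_e = K·L = 0.5 × 2.11 = 1.055 m
Required I = P_cr·L_e²/(π²E) = 1.574×10^5 × 1.055² / (π² × 1.25×10^10) = 1.420×10^-6 m⁴
I_req = 1.420×10^6 mm⁴
Rectangle, weak axis: I_min = h·b³/12 with h = 77.3 mm fixed  ⇒  b = (12I/h)^(1/3) = 60.4 mm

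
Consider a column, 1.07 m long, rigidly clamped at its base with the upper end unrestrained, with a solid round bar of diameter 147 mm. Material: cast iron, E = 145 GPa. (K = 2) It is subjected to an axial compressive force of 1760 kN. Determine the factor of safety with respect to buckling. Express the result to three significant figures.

n ≈ 4.07

I = πd⁴/64 = π×147⁴/64 = 2.292×10^7 mm⁴
I = 2.292×10^7 mm⁴ = 2.292×10^-5 m⁴
Effective length L_e = K·L = 2 × 1.07 = 2.140 m
P_cr = π²EI / L_e² = π² × 145×10⁹ × 2.292×10^-5 / 2.140² = 7.163×10^6 N
Factor of safety n = P_cr / P = 7162.7 / 1760 = 4.07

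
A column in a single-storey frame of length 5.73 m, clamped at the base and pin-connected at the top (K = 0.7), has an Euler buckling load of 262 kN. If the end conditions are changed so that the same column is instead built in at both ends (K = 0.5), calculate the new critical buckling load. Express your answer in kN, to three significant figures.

P_cr ∝ 1/K², so P_cr,new = P_cr,old × (K_old/K_new)² = 262 × (0.7/0.5)²
= 262 × 1.960 = 514 kN

P_cr ≈ 514 kN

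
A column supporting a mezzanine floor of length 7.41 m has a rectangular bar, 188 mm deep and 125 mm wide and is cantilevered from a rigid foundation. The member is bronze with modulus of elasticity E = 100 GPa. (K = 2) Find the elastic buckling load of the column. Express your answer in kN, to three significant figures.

P_cr ≈ 138 kN

Buckling occurs about the weak axis: I_min = h·b³/12 with b = 125 mm (the shorter side).
I_min = 188×125³/12 = 3.060×10^7 mm⁴
I = 3.060×10^7 mm⁴ = 3.060×10^-5 m⁴
Effective length L_e = K·L = 2 × 7.41 = 14.82 m
P_cr = π²EI / L_e² = π² × 100×10⁹ × 3.060×10^-5 / 14.82² = 1.375×10^5 N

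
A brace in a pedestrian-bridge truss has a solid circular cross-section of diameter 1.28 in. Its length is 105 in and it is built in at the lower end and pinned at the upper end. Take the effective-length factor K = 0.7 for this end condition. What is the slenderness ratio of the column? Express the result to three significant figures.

For a solid circle r = d/4 = 1.28/4 = 0.3200 in
L_e = K·L = 0.7 × 105 = 73.50 in
λ = L_e / r_min = 73.500 / 0.3200 = 230

λ ≈ 230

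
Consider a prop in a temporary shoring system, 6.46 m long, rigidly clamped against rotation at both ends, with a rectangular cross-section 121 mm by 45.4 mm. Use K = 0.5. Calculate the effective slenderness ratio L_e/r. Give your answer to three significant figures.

λ ≈ 246

Buckling occurs about the weak axis: I_min = h·b³/12 with b = 45.4 mm (the shorter side).
I_min = 121×45.4³/12 = 9.436×10^5 mm⁴
A = 5.493×10^3 mm²;  r_min = √(I/A) = √(9.436×10^5/5.493×10^3) = 13.11 mm
L_e = K·L = 0.5 × 6.46 m = 3.230 m = 3230.0 mm
λ = L_e / r_min = 3230.0 / 13.11 = 246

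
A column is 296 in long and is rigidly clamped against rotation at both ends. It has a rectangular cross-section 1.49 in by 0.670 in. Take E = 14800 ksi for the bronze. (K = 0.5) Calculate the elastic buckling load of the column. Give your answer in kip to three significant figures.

Buckling occurs about the weak axis: I_min = h·b³/12 with b = 0.670 in (the shorter side).
I_min = 1.49×0.670³/12 = 3.734×10^-2 in⁴
Effective length L_e = K·L = 0.5 × 296 = 148.0 in
P_cr = π²EI / L_e² = π² × 14800×10³ × 3.734×10^-2 / 148.0² = 249.0 lb

P_cr ≈ 0.249 kip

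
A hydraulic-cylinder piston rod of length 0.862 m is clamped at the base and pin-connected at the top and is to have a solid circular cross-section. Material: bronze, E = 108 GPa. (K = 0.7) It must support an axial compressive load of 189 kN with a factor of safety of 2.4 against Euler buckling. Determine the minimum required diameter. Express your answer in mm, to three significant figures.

d ≈ 42.1 mm

Required P_cr = n·P = 2.4 × 189 = 453.6 kN
L_e = K·L = 0.7 × 0.862 = 0.6034 m
Required I = P_cr·L_e²/(π²E) = 4.536×10^5 × 0.6034² / (π² × 1.08×10^11) = 1.549×10^-7 m⁴
I_req = 1.549×10^5 mm⁴
Solid circle: I = πd⁴/64  ⇒  d = (64I/π)^(1/4) = (64×1.549×10^5/π)^(1/4) = 42.1 mm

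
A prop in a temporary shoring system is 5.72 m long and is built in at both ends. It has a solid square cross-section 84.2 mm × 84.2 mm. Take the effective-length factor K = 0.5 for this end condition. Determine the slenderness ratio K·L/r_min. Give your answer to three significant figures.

I = a⁴/12 = 84.2⁴/12 = 4.189×10^6 mm⁴
A = 7.090×10^3 mm²;  r_min = √(I/A) = √(4.189×10^6/7.090×10^3) = 24.31 mm
L_e = K·L = 0.5 × 5.72 m = 2.860 m = 2860.0 mm
λ = L_e / r_min = 2860.0 / 24.31 = 118

λ ≈ 118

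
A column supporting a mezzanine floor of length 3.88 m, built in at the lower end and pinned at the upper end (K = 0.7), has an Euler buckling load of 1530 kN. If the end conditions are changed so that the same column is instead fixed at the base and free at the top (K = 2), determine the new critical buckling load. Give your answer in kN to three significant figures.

P_cr ≈ 187 kN

P_cr ∝ 1/K², so P_cr,new = P_cr,old × (K_old/K_new)² = 1530 × (0.7/2)²
= 1530 × 0.1225 = 187 kN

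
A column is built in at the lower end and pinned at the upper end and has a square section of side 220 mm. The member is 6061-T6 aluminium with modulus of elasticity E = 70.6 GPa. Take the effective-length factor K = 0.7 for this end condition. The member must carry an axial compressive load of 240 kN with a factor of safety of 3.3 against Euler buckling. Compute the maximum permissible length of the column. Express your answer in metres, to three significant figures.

L_max ≈ 18.7 m

I = a⁴/12 = 220⁴/12 = 1.952×10^8 mm⁴
I = 1.952×10^-4 m⁴
Required critical load P_cr = n·P = 3.3 × 240 = 792.0 kN = 7.920×10^5 N
From P_cr = π²EI/(K·L)²:  L = (1/K)·√(π²EI/P_cr) = (1/0.7)·√(π²×7.06×10^10×1.952×10^-4/7.920×10^5)
L = 18.7 m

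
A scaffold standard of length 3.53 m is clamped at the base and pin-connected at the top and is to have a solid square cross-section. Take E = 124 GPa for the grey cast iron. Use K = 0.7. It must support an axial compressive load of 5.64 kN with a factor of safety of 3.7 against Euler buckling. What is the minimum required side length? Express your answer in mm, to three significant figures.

Required P_cr = n·P = 3.7 × 5.64 = 20.87 kN
L_e = K·L = 0.7 × 3.53 = 2.471 m
Required I = P_cr·L_e²/(π²E) = 2.087×10^4 × 2.471² / (π² × 1.24×10^11) = 1.041×10^-7 m⁴
I_req = 1.041×10^5 mm⁴
Solid square: I = a⁴/12  ⇒  a = (12I)^(1/4) = (12×1.041×10^5)^(1/4) = 33.4 mm

a ≈ 33.4 mm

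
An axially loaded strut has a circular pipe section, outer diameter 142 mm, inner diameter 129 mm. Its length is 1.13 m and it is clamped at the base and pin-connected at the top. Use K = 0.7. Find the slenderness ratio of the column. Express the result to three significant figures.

λ ≈ 16.5

d_o = 142 mm, d_i = 129 mm
I = π(d_o⁴ − d_i⁴)/64 = π(142⁴ − 129.0⁴)/64 = 6.365×10^6 mm⁴
A = 2.767×10^3 mm²;  r_min = √(I/A) = √(6.365×10^6/2.767×10^3) = 47.96 mm
L_e = K·L = 0.7 × 1.13 m = 0.7910 m = 791.00 mm
λ = L_e / r_min = 791.00 / 47.96 = 16.5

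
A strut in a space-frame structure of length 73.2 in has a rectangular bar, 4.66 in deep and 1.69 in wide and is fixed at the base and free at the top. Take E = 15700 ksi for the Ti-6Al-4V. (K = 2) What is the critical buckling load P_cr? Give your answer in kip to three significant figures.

Buckling occurs about the weak axis: I_min = h·b³/12 with b = 1.69 in (the shorter side).
I_min = 4.66×1.69³/12 = 1.874 in⁴
Effective length L_e = K·L = 2 × 73.2 = 146.4 in
P_cr = π²EI / L_e² = π² × 15700×10³ × 1.874 / 146.4² = 1.355×10^4 lb

P_cr ≈ 13.6 kip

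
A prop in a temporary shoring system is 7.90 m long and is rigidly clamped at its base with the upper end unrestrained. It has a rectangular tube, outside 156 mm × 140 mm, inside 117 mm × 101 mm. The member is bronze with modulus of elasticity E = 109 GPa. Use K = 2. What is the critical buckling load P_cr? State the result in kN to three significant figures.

Weak-axis I_min = (h_o·b_o³ − h_i·b_i³)/12 with b_o = 140, b_i = 101.0 mm (shorter outer/inner sides).
I_min = (156×140³ − 117.0×101.0³)/12 = 2.563×10^7 mm⁴
I = 2.563×10^7 mm⁴ = 2.563×10^-5 m⁴
Effective length L_e = K·L = 2 × 7.90 = 15.80 m
P_cr = π²EI / L_e² = π² × 109×10⁹ × 2.563×10^-5 / 15.80² = 1.104×10^5 N

P_cr ≈ 110 kN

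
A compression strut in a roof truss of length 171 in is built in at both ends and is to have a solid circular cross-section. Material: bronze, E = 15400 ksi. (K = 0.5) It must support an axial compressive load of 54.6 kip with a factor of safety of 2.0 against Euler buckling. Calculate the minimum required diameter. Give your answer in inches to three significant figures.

Required P_cr = n·P = 2.0 × 54.6 = 109.2 kip
L_e = K·L = 0.5 × 171 = 85.50 in
Required I = P_cr·L_e²/(π²E) = 1.092×10^5 × 85.50² / (π² × 1.54×10^7) = 5.252 in⁴
Solid circle: I = πd⁴/64  ⇒  d = (64I/π)^(1/4) = (64×5.252/π)^(1/4) = 3.22 in

d ≈ 3.22 in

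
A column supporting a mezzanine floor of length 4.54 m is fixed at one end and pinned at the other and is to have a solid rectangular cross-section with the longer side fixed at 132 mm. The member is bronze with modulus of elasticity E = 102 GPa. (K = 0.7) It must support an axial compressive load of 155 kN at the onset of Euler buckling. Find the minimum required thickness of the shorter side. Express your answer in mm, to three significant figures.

L_e = K·L = 0.7 × 4.54 = 3.178 m
Required I = P_cr·L_e²/(π²E) = 1.550×10^5 × 3.178² / (π² × 1.02×10^11) = 1.555×10^-6 m⁴
I_req = 1.555×10^6 mm⁴
Rectangle, weak axis: I_min = h·b³/12 with h = 132 mm fixed  ⇒  b = (12I/h)^(1/3) = 52.1 mm

b ≈ 52.1 mm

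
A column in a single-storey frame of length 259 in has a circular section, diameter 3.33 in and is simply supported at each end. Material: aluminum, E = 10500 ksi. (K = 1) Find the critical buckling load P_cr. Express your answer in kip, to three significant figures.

P_cr ≈ 9.32 kip

I = πd⁴/64 = π×3.33⁴/64 = 6.036 in⁴
Effective length L_e = K·L = 1 × 259 = 259.0 in
P_cr = π²EI / L_e² = π² × 10500×10³ × 6.036 / 259.0² = 9.325×10^3 lb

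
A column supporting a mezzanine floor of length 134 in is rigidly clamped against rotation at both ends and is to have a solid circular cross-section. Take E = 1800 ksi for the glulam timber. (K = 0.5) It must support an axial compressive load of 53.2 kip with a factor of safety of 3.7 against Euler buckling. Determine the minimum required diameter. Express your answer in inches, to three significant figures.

Required P_cr = n·P = 3.7 × 53.2 = 196.8 kip
L_e = K·L = 0.5 × 134 = 67.00 in
Required I = P_cr·L_e²/(π²E) = 1.968×10^5 × 67.00² / (π² × 1.80×10^6) = 49.74 in⁴
Solid circle: I = πd⁴/64  ⇒  d = (64I/π)^(1/4) = (64×49.74/π)^(1/4) = 5.64 in

d ≈ 5.64 in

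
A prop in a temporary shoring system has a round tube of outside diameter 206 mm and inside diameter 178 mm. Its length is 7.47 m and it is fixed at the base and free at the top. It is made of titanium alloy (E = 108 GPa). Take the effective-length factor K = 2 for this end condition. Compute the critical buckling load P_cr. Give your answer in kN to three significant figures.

d_o = 206 mm, d_i = 178 mm
I = π(d_o⁴ − d_i⁴)/64 = π(206⁴ − 178.0⁴)/64 = 3.912×10^7 mm⁴
I = 3.912×10^7 mm⁴ = 3.912×10^-5 m⁴
Effective length L_e = K·L = 2 × 7.47 = 14.94 m
P_cr = π²EI / L_e² = π² × 108×10⁹ × 3.912×10^-5 / 14.94² = 1.868×10^5 N

P_cr ≈ 187 kN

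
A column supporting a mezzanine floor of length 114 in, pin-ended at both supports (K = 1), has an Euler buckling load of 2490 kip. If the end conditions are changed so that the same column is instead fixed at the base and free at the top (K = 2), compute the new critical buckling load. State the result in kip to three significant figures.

P_cr ∝ 1/K², so P_cr,new = P_cr,old × (K_old/K_new)² = 2490 × (1/2)²
= 2490 × 0.2500 = 622 kip

P_cr ≈ 622 kip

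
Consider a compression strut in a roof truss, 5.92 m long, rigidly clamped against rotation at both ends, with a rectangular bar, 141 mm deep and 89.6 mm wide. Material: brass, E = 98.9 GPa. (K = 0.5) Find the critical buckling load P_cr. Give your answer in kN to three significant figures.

Buckling occurs about the weak axis: I_min = h·b³/12 with b = 89.6 mm (the shorter side).
I_min = 141×89.6³/12 = 8.452×10^6 mm⁴
I = 8.452×10^6 mm⁴ = 8.452×10^-6 m⁴
Effective length L_e = K·L = 0.5 × 5.92 = 2.960 m
P_cr = π²EI / L_e² = π² × 98.9×10⁹ × 8.452×10^-6 / 2.960² = 9.416×10^5 N

P_cr ≈ 942 kN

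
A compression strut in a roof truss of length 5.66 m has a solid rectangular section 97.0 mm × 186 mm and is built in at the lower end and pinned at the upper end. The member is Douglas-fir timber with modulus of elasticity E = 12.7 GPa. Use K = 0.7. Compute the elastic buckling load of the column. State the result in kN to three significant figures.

P_cr ≈ 113 kN

Buckling occurs about the weak axis: I_min = h·b³/12 with b = 97.0 mm (the shorter side).
I_min = 186×97.0³/12 = 1.415×10^7 mm⁴
I = 1.415×10^7 mm⁴ = 1.415×10^-5 m⁴
Effective length L_e = K·L = 0.7 × 5.66 = 3.962 m
P_cr = π²EI / L_e² = π² × 12.7×10⁹ × 1.415×10^-5 / 3.962² = 1.130×10^5 N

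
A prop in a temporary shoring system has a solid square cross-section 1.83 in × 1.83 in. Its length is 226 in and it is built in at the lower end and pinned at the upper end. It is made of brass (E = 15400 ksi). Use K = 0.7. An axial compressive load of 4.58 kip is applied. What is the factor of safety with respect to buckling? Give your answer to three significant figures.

I = a⁴/12 = 1.83⁴/12 = 0.9346 in⁴
Effective length L_e = K·L = 0.7 × 226 = 158.2 in
P_cr = π²EI / L_e² = π² × 15400×10³ × 0.9346 / 158.2² = 5.676×10^3 lb
Factor of safety n = P_cr / P = 5.6758 / 4.58 = 1.24

n ≈ 1.24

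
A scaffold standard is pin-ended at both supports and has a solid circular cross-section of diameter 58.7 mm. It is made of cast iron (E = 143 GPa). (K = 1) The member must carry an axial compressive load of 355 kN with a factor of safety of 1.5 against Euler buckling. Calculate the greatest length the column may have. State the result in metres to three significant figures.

L_max ≈ 1.24 m

I = πd⁴/64 = π×58.7⁴/64 = 5.828×10^5 mm⁴
I = 5.828×10^-7 m⁴
Required critical load P_cr = n·P = 1.5 × 355 = 532.5 kN = 5.325×10^5 N
From P_cr = π²EI/(K·L)²:  L = (1/K)·√(π²EI/P_cr) = (1/1)·√(π²×1.43×10^11×5.828×10^-7/5.325×10^5)
L = 1.24 m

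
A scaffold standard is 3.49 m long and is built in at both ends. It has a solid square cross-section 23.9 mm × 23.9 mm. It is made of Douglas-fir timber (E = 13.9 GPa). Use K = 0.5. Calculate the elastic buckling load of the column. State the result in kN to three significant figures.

I = a⁴/12 = 23.9⁴/12 = 2.719×10^4 mm⁴
I = 2.719×10^4 mm⁴ = 2.719×10^-8 m⁴
Effective length L_e = K·L = 0.5 × 3.49 = 1.745 m
P_cr = π²EI / L_e² = π² × 13.9×10⁹ × 2.719×10^-8 / 1.745² = 1.225×10^3 N

P_cr ≈ 1.22 kN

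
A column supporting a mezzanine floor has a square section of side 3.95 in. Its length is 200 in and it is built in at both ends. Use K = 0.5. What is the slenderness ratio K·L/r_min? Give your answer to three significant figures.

λ ≈ 87.7

For a square r = a/√12 = 3.95/√12 = 1.140 in
L_e = K·L = 0.5 × 200 = 100.0 in
λ = L_e / r_min = 100.00 / 1.140 = 87.7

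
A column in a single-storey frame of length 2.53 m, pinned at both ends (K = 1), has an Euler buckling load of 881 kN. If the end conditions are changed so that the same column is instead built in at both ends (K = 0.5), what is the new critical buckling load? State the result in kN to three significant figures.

P_cr ≈ 3520 kN

P_cr ∝ 1/K², so P_cr,new = P_cr,old × (K_old/K_new)² = 881 × (1/0.5)²
= 881 × 4.000 = 3520 kN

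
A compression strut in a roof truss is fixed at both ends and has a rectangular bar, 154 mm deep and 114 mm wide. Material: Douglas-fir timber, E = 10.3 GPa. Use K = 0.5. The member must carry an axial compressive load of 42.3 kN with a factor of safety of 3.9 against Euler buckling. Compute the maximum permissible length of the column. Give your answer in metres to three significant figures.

Buckling occurs about the weak axis: I_min = h·b³/12 with b = 114 mm (the shorter side).
I_min = 154×114³/12 = 1.901×10^7 mm⁴
I = 1.901×10^-5 m⁴
Required critical load P_cr = n·P = 3.9 × 42.3 = 165.0 kN = 1.650×10^5 N
From P_cr = π²EI/(K·L)²:  L = (1/K)·√(π²EI/P_cr) = (1/0.5)·√(π²×1.03×10^10×1.901×10^-5/1.650×10^5)
L = 6.85 m

L_max ≈ 6.85 m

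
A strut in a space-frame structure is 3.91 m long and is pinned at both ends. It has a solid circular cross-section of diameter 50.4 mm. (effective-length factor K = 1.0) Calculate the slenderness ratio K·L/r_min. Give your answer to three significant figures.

λ ≈ 310

I = πd⁴/64 = π×50.4⁴/64 = 3.167×10^5 mm⁴
A = 1.995×10^3 mm²;  r_min = √(I/A) = √(3.167×10^5/1.995×10^3) = 12.60 mm
L_e = K·L = 1 × 3.91 m = 3.910 m = 3910.0 mm
λ = L_e / r_min = 3910.0 / 12.60 = 310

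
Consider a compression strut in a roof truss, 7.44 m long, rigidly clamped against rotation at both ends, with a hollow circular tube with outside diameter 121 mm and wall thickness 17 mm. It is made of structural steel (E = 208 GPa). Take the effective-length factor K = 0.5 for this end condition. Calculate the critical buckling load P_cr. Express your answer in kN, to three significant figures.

P_cr ≈ 1140 kN

Inner diameter d_i = 121 − 2×17 = 87.00 mm
I = π(d_o⁴ − d_i⁴)/64 = π(121⁴ − 87.00⁴)/64 = 7.710×10^6 mm⁴
I = 7.710×10^6 mm⁴ = 7.710×10^-6 m⁴
Effective length L_e = K·L = 0.5 × 7.44 = 3.720 m
P_cr = π²EI / L_e² = π² × 208×10⁹ × 7.710×10^-6 / 3.720² = 1.144×10^6 N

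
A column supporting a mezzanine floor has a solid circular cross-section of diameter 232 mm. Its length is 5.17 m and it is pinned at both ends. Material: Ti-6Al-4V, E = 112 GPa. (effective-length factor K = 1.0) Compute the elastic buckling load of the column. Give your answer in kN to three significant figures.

P_cr ≈ 5880 kN

I = πd⁴/64 = π×232⁴/64 = 1.422×10^8 mm⁴
I = 1.422×10^8 mm⁴ = 1.422×10^-4 m⁴
Effective length L_e = K·L = 1 × 5.17 = 5.170 m
P_cr = π²EI / L_e² = π² × 112×10⁹ × 1.422×10^-4 / 5.170² = 5.881×10^6 N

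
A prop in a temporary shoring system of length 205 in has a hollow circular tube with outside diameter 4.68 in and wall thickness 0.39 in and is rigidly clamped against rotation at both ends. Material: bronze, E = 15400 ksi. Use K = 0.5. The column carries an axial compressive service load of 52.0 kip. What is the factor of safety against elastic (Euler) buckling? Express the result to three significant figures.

Inner diameter d_i = 4.68 − 2×0.39 = 3.900 in
I = π(d_o⁴ − d_i⁴)/64 = π(4.68⁴ − 3.900⁴)/64 = 12.19 in⁴
Effective length L_e = K·L = 0.5 × 205 = 102.5 in
P_cr = π²EI / L_e² = π² × 15400×10³ × 12.19 / 102.5² = 1.764×10^5 lb
Factor of safety n = P_cr / P = 176.38 / 52.0 = 3.39

n ≈ 3.39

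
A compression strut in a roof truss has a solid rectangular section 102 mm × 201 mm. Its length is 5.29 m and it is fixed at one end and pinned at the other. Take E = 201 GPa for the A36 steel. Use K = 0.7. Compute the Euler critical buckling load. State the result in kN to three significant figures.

P_cr ≈ 2570 kN

Buckling occurs about the weak axis: I_min = h·b³/12 with b = 102 mm (the shorter side).
I_min = 201×102³/12 = 1.778×10^7 mm⁴
I = 1.778×10^7 mm⁴ = 1.778×10^-5 m⁴
Effective length L_e = K·L = 0.7 × 5.29 = 3.703 m
P_cr = π²EI / L_e² = π² × 201×10⁹ × 1.778×10^-5 / 3.703² = 2.572×10^6 N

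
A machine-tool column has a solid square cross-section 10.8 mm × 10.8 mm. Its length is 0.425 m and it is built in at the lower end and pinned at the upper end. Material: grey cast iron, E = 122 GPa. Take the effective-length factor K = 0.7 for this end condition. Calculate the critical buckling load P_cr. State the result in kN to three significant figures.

P_cr ≈ 15.4 kN

I = a⁴/12 = 10.8⁴/12 = 1.134×10^3 mm⁴
I = 1.134×10^3 mm⁴ = 1.134×10^-9 m⁴
Effective length L_e = K·L = 0.7 × 0.425 = 0.2975 m
P_cr = π²EI / L_e² = π² × 122×10⁹ × 1.134×10^-9 / 0.2975² = 1.542×10^4 N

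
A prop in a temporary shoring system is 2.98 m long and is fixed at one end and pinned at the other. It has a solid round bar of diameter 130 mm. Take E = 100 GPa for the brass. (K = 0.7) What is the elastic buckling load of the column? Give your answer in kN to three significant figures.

P_cr ≈ 3180 kN

I = πd⁴/64 = π×130⁴/64 = 1.402×10^7 mm⁴
I = 1.402×10^7 mm⁴ = 1.402×10^-5 m⁴
Effective length L_e = K·L = 0.7 × 2.98 = 2.086 m
P_cr = π²EI / L_e² = π² × 100×10⁹ × 1.402×10^-5 / 2.086² = 3.180×10^6 N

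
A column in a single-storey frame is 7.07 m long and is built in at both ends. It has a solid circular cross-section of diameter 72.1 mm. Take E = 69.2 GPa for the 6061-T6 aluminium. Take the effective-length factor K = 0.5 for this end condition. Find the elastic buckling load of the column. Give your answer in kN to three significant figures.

P_cr ≈ 72.5 kN

I = πd⁴/64 = π×72.1⁴/64 = 1.327×10^6 mm⁴
I = 1.327×10^6 mm⁴ = 1.327×10^-6 m⁴
Effective length L_e = K·L = 0.5 × 7.07 = 3.535 m
P_cr = π²EI / L_e² = π² × 69.2×10⁹ × 1.327×10^-6 / 3.535² = 7.250×10^4 N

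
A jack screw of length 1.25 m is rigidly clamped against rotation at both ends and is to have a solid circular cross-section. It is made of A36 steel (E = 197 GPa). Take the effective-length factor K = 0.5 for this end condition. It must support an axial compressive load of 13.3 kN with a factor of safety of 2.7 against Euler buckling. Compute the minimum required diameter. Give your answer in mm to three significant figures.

d ≈ 19.6 mm

Required P_cr = n·P = 2.7 × 13.3 = 35.91 kN
L_e = K·L = 0.5 × 1.25 = 0.6250 m
Required I = P_cr·L_e²/(π²E) = 3.591×10^4 × 0.6250² / (π² × 1.97×10^11) = 7.215×10^-9 m⁴
I_req = 7.215×10^3 mm⁴
Solid circle: I = πd⁴/64  ⇒  d = (64I/π)^(1/4) = (64×7.215×10^3/π)^(1/4) = 19.6 mm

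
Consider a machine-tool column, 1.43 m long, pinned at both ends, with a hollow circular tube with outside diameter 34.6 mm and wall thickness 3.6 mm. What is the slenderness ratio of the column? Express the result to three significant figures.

Inner diameter d_i = 34.6 − 2×3.6 = 27.40 mm
I = π(d_o⁴ − d_i⁴)/64 = π(34.6⁴ − 27.40⁴)/64 = 4.268×10^4 mm⁴
A = 350.6 mm²;  r_min = √(I/A) = √(4.268×10^4/350.6) = 11.03 mm
L_e = K·L = 1 × 1.43 m = 1.430 m = 1430.0 mm
λ = L_e / r_min = 1430.0 / 11.03 = 130

λ ≈ 130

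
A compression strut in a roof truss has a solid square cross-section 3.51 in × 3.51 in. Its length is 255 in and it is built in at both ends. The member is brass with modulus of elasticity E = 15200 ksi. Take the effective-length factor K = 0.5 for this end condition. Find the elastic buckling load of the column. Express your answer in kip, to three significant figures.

I = a⁴/12 = 3.51⁴/12 = 12.65 in⁴
Effective length L_e = K·L = 0.5 × 255 = 127.5 in
P_cr = π²EI / L_e² = π² × 15200×10³ × 12.65 / 127.5² = 1.167×10^5 lb

P_cr ≈ 117 kip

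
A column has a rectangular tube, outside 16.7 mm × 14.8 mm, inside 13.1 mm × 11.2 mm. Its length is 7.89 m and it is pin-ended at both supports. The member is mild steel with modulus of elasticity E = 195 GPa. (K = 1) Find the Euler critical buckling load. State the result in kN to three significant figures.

Weak-axis I_min = (h_o·b_o³ − h_i·b_i³)/12 with b_o = 14.8, b_i = 11.20 mm (shorter outer/inner sides).
I_min = (16.7×14.8³ − 13.10×11.20³)/12 = 2.978×10^3 mm⁴
I = 2.978×10^3 mm⁴ = 2.978×10^-9 m⁴
Effective length L_e = K·L = 1 × 7.89 = 7.890 m
P_cr = π²EI / L_e² = π² × 195×10⁹ × 2.978×10^-9 / 7.890² = 92.06 N

P_cr ≈ 0.0921 kN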